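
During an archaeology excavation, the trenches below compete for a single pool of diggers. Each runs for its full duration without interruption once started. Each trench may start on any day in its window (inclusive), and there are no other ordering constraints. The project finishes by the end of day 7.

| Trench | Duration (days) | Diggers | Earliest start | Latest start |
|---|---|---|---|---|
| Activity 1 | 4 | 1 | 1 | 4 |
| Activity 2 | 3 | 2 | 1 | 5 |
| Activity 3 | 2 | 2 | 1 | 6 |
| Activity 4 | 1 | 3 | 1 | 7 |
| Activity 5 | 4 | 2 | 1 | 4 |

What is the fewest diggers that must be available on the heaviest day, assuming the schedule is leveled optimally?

Early-start (Activity 1@1, Activity 2@1, Activity 3@1, Activity 4@1, Activity 5@1) gives peak 10: d1:10  d2:7  d3:5  d4:3  d5:0  d6:0  d7:0.
Shift Activity 2→5, Activity 4→3, Activity 5→4.
Schedule Activity 1@1, Activity 2@5, Activity 3@1, Activity 4@3, Activity 5@4: d1:3  d2:3  d3:4  d4:3  d5:4  d6:4  d7:4 — peak 4.
Total digger-days = 25 over 7 days ⇒ peak ≥ ⌈25/7⌉ = 4, so 4 is optimal.

4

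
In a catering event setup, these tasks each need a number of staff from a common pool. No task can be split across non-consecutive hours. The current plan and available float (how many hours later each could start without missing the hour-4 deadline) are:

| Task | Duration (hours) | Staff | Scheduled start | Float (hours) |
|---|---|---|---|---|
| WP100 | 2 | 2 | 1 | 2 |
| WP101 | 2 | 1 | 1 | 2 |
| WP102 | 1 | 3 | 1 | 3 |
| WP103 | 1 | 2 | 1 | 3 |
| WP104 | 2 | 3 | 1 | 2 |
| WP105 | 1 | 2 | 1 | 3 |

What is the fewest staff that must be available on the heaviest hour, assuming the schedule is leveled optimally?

5

Early-start (WP100@1, WP101@1, WP102@1, WP103@1, WP104@1, WP105@1) gives peak 13: h1:13  h2:6  h3:0  h4:0.
Shift WP101→2, WP103→2, WP104→3, WP105→4.
Schedule WP100@1, WP101@2, WP102@1, WP103@2, WP104@3, WP105@4: h1:5  h2:5  h3:4  h4:5 — peak 5.
Total staffer-hours = 19 over 4 hours ⇒ peak ≥ ⌈19/4⌉ = 5, so 5 is optimal.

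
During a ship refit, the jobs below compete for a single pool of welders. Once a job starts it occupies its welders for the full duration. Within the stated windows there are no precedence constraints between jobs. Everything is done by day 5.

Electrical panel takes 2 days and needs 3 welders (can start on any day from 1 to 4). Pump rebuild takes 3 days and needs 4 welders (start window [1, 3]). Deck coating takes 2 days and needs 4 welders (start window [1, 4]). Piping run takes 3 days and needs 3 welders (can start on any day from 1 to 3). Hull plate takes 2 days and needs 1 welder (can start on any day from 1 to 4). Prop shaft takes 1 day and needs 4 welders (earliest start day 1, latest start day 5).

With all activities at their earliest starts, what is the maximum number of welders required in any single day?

Early-start schedule: Electrical panel@1, Pump rebuild@1, Deck coating@1, Piping run@1, Hull plate@1, Prop shaft@1.
Load per day: day 1: 19, day 2: 15, day 3: 7, day 4: 0, day 5: 0.
Peak is 19.

19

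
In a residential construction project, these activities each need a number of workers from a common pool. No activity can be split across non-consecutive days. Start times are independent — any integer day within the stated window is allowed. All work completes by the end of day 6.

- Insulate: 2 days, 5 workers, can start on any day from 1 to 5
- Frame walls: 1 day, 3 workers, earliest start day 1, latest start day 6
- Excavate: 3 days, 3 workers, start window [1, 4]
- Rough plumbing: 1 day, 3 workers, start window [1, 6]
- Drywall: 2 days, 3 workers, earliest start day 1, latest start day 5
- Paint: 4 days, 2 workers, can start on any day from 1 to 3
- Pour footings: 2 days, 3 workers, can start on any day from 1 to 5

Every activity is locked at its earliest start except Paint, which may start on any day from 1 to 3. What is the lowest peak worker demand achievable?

20

Paint@1: d1:22  d2:16  d3:5  d4:2  d5:0  d6:0 → peak 22
Paint@2: d1:20  d2:16  d3:5  d4:2  d5:2  d6:0 → peak 20
Paint@3: d1:20  d2:14  d3:5  d4:2  d5:2  d6:2 → peak 20
Best is Paint@2, peak 20.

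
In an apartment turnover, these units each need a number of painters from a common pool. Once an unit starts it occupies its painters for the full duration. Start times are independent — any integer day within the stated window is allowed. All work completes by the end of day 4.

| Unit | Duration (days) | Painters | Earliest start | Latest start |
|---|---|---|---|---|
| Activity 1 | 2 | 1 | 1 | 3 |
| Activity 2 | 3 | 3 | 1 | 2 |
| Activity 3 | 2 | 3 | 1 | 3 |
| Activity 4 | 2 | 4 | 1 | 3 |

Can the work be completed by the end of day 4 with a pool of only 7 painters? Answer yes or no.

yes

Schedule Activity 1@1, Activity 2@1, Activity 3@1, Activity 4@3: d1:7  d2:7  d3:7  d4:4 — peak 7 ≤ 7.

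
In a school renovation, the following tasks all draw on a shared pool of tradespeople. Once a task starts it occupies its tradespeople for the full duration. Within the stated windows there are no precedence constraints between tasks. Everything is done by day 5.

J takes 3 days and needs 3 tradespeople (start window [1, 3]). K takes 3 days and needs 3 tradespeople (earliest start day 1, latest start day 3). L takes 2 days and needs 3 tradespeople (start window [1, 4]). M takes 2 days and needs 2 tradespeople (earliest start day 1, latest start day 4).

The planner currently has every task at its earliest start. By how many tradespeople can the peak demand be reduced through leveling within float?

Early-start peak: d1:11  d2:11  d3:6  d4:0  d5:0 ⇒ 11.
Leveled (J@1, K@1, L@4, M@4): d1:6  d2:6  d3:6  d4:5  d5:5 ⇒ 6.
Reduction 11 − 6 = 5.

5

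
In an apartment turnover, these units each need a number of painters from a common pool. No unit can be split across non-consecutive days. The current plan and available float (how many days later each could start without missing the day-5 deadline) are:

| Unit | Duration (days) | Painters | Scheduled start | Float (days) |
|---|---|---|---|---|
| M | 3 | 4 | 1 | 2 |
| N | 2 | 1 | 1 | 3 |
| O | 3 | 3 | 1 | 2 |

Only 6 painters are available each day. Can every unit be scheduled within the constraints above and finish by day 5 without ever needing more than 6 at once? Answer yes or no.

The minimum achievable peak is 7; 6 < 7, so no feasible schedule stays within the cap.

no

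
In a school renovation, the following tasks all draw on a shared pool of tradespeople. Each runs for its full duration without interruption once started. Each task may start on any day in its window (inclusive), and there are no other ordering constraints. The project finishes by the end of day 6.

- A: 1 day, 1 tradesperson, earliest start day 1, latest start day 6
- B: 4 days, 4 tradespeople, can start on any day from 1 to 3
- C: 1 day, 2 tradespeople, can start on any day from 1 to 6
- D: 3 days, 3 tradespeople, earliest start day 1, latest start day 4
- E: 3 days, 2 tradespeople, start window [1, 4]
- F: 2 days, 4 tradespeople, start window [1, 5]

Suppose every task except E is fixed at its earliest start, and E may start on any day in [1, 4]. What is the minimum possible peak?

14

E@1: d1:16  d2:13  d3:9  d4:4  d5:0  d6:0 → peak 16
E@2: d1:14  d2:13  d3:9  d4:6  d5:0  d6:0 → peak 14
E@3: d1:14  d2:11  d3:9  d4:6  d5:2  d6:0 → peak 14
E@4: d1:14  d2:11  d3:7  d4:6  d5:2  d6:2 → peak 14
Best is E@2, peak 14.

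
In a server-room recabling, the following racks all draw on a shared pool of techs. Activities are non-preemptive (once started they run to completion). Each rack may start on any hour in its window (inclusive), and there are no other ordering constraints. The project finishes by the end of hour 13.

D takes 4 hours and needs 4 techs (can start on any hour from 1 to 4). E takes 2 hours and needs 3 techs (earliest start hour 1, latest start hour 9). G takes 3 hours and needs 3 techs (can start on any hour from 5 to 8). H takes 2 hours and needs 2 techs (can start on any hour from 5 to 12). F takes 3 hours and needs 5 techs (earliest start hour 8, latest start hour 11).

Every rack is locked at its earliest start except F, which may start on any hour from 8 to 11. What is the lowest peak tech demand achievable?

F@8: h1:7  h2:7  h3:4  h4:4  h5:5  h6:5  h7:3  h8:5  h9:5  h10:5  h11:0  h12:0  h13:0 → peak 7
F@9: h1:7  h2:7  h3:4  h4:4  h5:5  h6:5  h7:3  h8:0  h9:5  h10:5  h11:5  h12:0  h13:0 → peak 7
F@10: h1:7  h2:7  h3:4  h4:4  h5:5  h6:5  h7:3  h8:0  h9:0  h10:5  h11:5  h12:5  h13:0 → peak 7
F@11: h1:7  h2:7  h3:4  h4:4  h5:5  h6:5  h7:3  h8:0  h9:0  h10:0  h11:5  h12:5  h13:5 → peak 7
Best is F@8, peak 7.

7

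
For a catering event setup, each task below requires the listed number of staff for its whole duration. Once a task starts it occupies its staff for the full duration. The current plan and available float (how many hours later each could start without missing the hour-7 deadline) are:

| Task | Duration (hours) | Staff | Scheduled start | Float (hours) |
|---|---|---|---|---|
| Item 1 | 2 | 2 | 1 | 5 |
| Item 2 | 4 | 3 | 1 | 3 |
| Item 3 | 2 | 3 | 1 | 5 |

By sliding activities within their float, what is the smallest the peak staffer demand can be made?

5

Early-start (Item 1@1, Item 2@1, Item 3@1) gives peak 8: h1:8  h2:8  h3:3  h4:3  h5:0  h6:0  h7:0.
Shift Item 3→5.
Schedule Item 1@1, Item 2@1, Item 3@5: h1:5  h2:5  h3:3  h4:3  h5:3  h6:3  h7:0 — peak 5.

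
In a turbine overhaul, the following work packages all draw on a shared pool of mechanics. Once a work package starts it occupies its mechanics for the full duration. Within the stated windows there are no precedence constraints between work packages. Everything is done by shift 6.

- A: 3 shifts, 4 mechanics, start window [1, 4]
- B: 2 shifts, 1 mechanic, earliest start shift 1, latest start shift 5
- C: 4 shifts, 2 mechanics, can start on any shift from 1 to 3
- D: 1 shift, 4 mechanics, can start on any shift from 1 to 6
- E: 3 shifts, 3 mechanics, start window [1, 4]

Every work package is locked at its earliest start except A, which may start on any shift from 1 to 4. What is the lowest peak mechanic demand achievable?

A@1: s1:14  s2:10  s3:9  s4:2  s5:0  s6:0 → peak 14
A@2: s1:10  s2:10  s3:9  s4:6  s5:0  s6:0 → peak 10
A@3: s1:10  s2:6  s3:9  s4:6  s5:4  s6:0 → peak 10
A@4: s1:10  s2:6  s3:5  s4:6  s5:4  s6:4 → peak 10
Best is A@2, peak 10.

10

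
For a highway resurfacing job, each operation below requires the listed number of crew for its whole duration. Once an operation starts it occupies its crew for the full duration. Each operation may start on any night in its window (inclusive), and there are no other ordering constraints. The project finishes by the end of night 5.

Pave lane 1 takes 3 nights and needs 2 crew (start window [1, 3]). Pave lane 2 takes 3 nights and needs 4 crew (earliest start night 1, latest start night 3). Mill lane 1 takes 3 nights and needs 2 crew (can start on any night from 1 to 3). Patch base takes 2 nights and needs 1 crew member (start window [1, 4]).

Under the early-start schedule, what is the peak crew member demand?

9

Early-start schedule: Pave lane 1@1, Pave lane 2@1, Mill lane 1@1, Patch base@1.
Load per night: night 1: 9, night 2: 9, night 3: 8, night 4: 0, night 5: 0.
Peak is 9.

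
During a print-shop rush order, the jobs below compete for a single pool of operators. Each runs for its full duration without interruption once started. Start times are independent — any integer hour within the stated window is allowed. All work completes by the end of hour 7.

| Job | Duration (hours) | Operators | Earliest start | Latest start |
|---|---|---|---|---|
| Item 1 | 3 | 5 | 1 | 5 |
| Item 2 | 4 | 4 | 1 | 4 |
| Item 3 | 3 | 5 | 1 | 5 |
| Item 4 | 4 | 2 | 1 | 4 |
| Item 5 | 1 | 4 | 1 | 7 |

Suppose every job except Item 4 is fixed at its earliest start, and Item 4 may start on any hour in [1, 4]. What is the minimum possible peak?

Item 4@1: h1:20  h2:16  h3:16  h4:6  h5:0  h6:0  h7:0 → peak 20
Item 4@2: h1:18  h2:16  h3:16  h4:6  h5:2  h6:0  h7:0 → peak 18
Item 4@3: h1:18  h2:14  h3:16  h4:6  h5:2  h6:2  h7:0 → peak 18
Item 4@4: h1:18  h2:14  h3:14  h4:6  h5:2  h6:2  h7:2 → peak 18
Best is Item 4@2, peak 18.

18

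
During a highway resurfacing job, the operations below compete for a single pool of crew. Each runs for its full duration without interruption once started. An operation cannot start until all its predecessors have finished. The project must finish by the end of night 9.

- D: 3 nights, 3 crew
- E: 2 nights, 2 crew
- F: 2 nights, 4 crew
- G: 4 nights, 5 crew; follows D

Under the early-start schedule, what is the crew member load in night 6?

At early start, night 6 has: G.
Demand: 5 = 5.

5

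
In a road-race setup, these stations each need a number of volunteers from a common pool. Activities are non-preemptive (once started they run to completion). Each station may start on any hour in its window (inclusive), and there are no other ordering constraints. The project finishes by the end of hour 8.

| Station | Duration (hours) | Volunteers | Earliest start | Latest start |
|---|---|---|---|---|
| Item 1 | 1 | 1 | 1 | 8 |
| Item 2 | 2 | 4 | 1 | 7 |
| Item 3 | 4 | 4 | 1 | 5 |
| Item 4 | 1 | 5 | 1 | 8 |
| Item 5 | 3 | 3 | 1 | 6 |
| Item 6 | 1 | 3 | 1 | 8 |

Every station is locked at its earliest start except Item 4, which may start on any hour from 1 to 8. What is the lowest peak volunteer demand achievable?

15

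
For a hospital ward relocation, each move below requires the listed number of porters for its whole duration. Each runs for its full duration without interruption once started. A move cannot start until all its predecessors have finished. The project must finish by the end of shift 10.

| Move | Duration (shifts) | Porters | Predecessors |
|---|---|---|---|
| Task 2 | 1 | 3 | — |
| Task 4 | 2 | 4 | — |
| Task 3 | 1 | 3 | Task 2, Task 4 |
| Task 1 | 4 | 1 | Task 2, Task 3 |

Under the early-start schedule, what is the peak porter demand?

Early-start schedule: Task 2@1, Task 4@1, Task 3@3, Task 1@4.
Load per shift: shift 1: 7, shift 2: 4, shift 3: 3, shift 4: 1, shift 5: 1, shift 6: 1, shift 7: 1, shift 8: 0, shift 9: 0, shift 10: 0.
Peak is 7.

7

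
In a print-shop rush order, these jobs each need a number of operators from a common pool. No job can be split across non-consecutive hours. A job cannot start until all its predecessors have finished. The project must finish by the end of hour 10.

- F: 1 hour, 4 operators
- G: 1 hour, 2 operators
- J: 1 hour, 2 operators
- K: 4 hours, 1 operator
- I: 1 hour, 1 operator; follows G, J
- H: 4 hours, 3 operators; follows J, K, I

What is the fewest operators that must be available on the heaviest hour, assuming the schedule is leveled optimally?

4

Early-start (F@1, G@1, J@1, K@1, I@2, H@5) gives peak 9: h1:9  h2:2  h3:1  h4:1  h5:3  h6:3  h7:3  h8:3  h9:0  h10:0.
Shift G→2, J→2, K→3, I→3, H→7.
Schedule F@1, G@2, J@2, K@3, I@3, H@7: h1:4  h2:4  h3:2  h4:1  h5:1  h6:1  h7:3  h8:3  h9:3  h10:3 — peak 4.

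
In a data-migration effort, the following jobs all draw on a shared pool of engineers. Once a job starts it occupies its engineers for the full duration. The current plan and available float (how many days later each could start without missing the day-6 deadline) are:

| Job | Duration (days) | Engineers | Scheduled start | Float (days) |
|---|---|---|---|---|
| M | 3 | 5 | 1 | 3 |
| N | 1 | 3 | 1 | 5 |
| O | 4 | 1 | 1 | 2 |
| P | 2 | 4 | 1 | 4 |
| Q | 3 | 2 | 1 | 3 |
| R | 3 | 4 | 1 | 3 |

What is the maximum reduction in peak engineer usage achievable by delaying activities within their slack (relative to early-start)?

Early-start peak: d1:19  d2:16  d3:12  d4:1  d5:0  d6:0 ⇒ 19.
Leveled (M@1, N@4, O@1, P@5, Q@1, R@4): d1:8  d2:8  d3:8  d4:8  d5:8  d6:8 ⇒ 8.
Reduction 19 − 8 = 11.

11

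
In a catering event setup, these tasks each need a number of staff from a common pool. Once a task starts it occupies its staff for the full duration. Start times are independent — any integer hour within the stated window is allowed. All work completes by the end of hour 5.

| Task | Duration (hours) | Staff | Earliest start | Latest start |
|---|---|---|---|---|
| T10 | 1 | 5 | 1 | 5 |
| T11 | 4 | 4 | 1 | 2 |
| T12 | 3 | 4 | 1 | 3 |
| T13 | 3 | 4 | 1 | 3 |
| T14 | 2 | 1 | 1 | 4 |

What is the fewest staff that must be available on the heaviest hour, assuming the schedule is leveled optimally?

Early-start (T10@1, T11@1, T12@1, T13@1, T14@1) gives peak 18: h1:18  h2:13  h3:12  h4:4  h5:0.
Shift T12→2, T13→3.
Schedule T10@1, T11@1, T12@2, T13@3, T14@1: h1:10  h2:9  h3:12  h4:12  h5:4 — peak 12.

12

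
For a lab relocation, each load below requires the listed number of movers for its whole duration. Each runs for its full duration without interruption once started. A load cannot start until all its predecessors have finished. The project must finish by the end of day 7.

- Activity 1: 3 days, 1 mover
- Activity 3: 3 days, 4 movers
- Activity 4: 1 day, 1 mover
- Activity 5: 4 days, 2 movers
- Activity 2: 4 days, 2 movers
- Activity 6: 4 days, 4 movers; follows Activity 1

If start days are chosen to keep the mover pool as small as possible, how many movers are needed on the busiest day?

Early-start (Activity 1@1, Activity 3@1, Activity 4@1, Activity 5@1, Activity 2@1, Activity 6@4) gives peak 10: d1:10  d2:9  d3:9  d4:8  d5:4  d6:4  d7:4.
Shift Activity 2→4.
Schedule Activity 1@1, Activity 3@1, Activity 4@1, Activity 5@1, Activity 2@4, Activity 6@4: d1:8  d2:7  d3:7  d4:8  d5:6  d6:6  d7:6 — peak 8.

8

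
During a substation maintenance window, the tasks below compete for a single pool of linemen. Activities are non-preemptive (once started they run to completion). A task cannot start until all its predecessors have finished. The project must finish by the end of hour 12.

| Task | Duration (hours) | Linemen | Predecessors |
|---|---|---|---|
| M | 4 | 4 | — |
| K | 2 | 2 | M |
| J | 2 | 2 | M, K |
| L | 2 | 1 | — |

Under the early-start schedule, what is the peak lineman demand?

5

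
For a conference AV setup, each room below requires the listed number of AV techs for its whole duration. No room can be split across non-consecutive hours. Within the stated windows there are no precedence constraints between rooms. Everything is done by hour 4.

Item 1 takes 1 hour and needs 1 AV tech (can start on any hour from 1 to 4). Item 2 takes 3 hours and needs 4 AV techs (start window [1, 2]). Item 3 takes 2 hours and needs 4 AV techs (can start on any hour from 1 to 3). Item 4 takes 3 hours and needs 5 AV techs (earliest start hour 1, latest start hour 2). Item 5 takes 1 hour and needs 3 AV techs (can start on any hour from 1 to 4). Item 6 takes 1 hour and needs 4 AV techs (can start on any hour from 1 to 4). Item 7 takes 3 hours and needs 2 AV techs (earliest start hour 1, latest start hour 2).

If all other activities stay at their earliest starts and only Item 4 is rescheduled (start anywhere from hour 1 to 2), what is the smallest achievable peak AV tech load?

Item 4@1: h1:23  h2:15  h3:11  h4:0 → peak 23
Item 4@2: h1:18  h2:15  h3:11  h4:5 → peak 18
Best is Item 4@2, peak 18.

18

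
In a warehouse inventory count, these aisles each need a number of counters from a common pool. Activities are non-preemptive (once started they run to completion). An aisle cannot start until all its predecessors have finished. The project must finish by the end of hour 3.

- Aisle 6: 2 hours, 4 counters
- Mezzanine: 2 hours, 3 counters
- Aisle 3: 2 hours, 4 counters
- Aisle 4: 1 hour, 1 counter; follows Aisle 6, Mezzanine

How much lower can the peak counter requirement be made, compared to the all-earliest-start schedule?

0

Early-start peak: h1:11  h2:11  h3:1 ⇒ 11.
Leveled (Aisle 6@1, Mezzanine@1, Aisle 3@1, Aisle 4@3): h1:11  h2:11  h3:1 ⇒ 11.
Reduction 11 − 11 = 0.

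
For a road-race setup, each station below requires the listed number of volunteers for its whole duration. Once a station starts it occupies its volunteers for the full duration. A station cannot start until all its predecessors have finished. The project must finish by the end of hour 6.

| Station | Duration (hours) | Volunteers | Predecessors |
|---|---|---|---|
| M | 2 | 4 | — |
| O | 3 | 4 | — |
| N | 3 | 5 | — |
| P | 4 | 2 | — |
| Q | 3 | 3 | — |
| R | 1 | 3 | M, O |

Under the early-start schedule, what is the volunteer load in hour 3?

14

At early start, hour 3 has: O, N, P, Q.
Demand: 4 + 5 + 2 + 3 = 14.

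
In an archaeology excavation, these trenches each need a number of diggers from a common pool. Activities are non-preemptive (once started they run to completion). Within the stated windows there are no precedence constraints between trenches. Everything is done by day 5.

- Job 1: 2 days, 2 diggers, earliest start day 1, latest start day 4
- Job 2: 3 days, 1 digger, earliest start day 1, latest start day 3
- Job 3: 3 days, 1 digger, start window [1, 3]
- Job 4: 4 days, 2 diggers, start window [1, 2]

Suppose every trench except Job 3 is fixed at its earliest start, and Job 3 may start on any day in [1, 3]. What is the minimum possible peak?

5

Job 3@1: d1:6  d2:6  d3:4  d4:2  d5:0 → peak 6
Job 3@2: d1:5  d2:6  d3:4  d4:3  d5:0 → peak 6
Job 3@3: d1:5  d2:5  d3:4  d4:3  d5:1 → peak 5
Best is Job 3@3, peak 5.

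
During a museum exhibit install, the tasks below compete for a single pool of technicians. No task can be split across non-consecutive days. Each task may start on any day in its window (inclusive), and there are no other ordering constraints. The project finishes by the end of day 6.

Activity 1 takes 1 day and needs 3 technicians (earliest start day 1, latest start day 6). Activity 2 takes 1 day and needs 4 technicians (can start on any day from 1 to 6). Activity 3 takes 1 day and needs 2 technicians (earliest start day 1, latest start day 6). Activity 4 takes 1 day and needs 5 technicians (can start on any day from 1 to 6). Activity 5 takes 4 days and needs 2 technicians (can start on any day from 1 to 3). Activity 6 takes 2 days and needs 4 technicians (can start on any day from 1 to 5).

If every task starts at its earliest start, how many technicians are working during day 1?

20

At early start, day 1 has: Activity 1, Activity 2, Activity 3, Activity 4, Activity 5, Activity 6.
Demand: 3 + 4 + 2 + 5 + 2 + 4 = 20.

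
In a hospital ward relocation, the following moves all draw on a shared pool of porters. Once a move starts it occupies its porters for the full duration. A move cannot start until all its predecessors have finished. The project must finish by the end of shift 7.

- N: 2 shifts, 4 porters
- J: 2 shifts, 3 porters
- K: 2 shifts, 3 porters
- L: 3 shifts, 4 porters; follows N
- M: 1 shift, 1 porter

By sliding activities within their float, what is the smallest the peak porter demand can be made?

Early-start (N@1, J@1, K@1, L@3, M@1) gives peak 11: s1:11  s2:10  s3:4  s4:4  s5:4  s6:0  s7:0.
Shift J→3, K→3, L→5.
Schedule N@1, J@3, K@3, L@5, M@1: s1:5  s2:4  s3:6  s4:6  s5:4  s6:4  s7:4 — peak 6.

6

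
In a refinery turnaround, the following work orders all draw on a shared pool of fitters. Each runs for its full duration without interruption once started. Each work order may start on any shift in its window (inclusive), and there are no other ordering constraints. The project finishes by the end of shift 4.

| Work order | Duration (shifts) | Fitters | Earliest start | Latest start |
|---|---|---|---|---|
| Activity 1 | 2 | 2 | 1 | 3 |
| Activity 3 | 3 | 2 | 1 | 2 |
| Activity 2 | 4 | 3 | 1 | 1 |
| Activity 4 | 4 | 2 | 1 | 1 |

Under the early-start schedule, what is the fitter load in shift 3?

At early start, shift 3 has: Activity 3, Activity 2, Activity 4.
Demand: 2 + 3 + 2 = 7.

7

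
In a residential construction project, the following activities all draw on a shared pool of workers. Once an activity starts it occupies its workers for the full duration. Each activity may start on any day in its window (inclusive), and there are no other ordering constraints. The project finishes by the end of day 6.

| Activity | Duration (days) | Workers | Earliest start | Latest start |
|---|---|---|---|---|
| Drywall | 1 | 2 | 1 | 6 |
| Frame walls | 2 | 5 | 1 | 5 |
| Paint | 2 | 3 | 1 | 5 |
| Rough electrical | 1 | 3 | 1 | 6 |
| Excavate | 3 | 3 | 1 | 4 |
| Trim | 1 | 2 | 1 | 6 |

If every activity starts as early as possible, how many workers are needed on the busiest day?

Early-start schedule: Drywall@1, Frame walls@1, Paint@1, Rough electrical@1, Excavate@1, Trim@1.
Load per day: day 1: 18, day 2: 11, day 3: 3, day 4: 0, day 5: 0, day 6: 0.
Peak is 18.

18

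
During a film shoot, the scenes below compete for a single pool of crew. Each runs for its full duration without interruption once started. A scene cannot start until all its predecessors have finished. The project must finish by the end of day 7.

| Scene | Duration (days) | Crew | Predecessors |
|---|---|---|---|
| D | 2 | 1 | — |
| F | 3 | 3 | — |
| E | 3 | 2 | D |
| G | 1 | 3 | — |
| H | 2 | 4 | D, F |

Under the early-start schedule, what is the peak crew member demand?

7

Early-start schedule: D@1, F@1, E@3, G@1, H@4.
Load per day: day 1: 7, day 2: 4, day 3: 5, day 4: 6, day 5: 6, day 6: 0, day 7: 0.
Peak is 7.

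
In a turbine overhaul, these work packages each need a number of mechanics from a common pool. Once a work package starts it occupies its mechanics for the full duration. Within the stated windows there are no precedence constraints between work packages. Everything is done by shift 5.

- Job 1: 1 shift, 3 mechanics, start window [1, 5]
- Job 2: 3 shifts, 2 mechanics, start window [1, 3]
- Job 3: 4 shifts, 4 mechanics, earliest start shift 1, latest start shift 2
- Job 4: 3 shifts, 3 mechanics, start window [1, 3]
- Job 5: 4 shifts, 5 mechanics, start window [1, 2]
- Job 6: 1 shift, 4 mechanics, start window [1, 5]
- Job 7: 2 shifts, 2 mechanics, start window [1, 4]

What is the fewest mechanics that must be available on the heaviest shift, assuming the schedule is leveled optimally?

Early-start (Job 1@1, Job 2@1, Job 3@1, Job 4@1, Job 5@1, Job 6@1, Job 7@1) gives peak 23: s1:23  s2:16  s3:14  s4:9  s5:0.
Shift Job 5→2, Job 6→5, Job 7→4.
Schedule Job 1@1, Job 2@1, Job 3@1, Job 4@1, Job 5@2, Job 6@5, Job 7@4: s1:12  s2:14  s3:14  s4:11  s5:11 — peak 14.

14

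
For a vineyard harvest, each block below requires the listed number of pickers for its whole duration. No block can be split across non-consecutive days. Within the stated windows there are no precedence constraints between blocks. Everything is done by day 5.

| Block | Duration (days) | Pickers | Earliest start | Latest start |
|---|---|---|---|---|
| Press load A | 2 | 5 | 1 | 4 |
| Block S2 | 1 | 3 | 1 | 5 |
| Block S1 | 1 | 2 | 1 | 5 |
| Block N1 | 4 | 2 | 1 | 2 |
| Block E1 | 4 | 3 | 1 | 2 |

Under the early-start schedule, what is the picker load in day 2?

At early start, day 2 has: Press load A, Block N1, Block E1.
Demand: 5 + 2 + 3 = 10.

10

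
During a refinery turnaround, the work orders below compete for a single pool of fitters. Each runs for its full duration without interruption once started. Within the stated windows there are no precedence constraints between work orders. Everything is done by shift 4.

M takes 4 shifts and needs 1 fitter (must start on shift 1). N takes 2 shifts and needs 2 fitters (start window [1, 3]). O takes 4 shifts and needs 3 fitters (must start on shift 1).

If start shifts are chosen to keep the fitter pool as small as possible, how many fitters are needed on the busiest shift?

6

Schedule M@1, N@1, O@1: s1:6  s2:6  s3:4  s4:4 — peak 6.
No arrangement of the 3 feasible schedules does better.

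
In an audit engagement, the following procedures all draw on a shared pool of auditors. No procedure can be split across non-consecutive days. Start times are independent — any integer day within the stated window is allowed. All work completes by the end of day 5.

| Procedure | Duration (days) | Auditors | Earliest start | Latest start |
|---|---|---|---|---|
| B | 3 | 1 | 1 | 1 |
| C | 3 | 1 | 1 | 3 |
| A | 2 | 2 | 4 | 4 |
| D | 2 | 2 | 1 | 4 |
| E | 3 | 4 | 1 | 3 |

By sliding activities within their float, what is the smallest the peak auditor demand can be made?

Early-start (B@1, C@1, A@4, D@1, E@1) gives peak 8: d1:8  d2:8  d3:6  d4:2  d5:2.
Shift E→3.
Schedule B@1, C@1, A@4, D@1, E@3: d1:4  d2:4  d3:6  d4:6  d5:6 — peak 6.
Total auditor-days = 26 over 5 days ⇒ peak ≥ ⌈26/5⌉ = 6, so 6 is optimal.

6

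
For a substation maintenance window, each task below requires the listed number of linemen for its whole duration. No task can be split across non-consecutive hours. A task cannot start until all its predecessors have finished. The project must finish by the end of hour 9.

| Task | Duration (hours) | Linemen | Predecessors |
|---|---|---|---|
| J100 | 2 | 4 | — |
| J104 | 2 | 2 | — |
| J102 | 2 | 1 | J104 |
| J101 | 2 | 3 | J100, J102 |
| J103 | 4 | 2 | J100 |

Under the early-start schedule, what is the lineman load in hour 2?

6

At early start, hour 2 has: J100, J104.
Demand: 4 + 2 = 6.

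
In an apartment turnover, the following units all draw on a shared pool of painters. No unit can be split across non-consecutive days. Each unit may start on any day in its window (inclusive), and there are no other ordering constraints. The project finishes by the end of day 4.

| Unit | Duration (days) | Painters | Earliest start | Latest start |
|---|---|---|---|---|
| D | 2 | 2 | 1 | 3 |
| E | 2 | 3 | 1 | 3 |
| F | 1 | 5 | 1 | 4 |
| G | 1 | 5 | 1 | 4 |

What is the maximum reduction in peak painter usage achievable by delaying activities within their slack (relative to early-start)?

Early-start peak: d1:15  d2:5  d3:0  d4:0 ⇒ 15.
Leveled (D@1, E@1, F@3, G@4): d1:5  d2:5  d3:5  d4:5 ⇒ 5.
Reduction 15 − 5 = 10.

10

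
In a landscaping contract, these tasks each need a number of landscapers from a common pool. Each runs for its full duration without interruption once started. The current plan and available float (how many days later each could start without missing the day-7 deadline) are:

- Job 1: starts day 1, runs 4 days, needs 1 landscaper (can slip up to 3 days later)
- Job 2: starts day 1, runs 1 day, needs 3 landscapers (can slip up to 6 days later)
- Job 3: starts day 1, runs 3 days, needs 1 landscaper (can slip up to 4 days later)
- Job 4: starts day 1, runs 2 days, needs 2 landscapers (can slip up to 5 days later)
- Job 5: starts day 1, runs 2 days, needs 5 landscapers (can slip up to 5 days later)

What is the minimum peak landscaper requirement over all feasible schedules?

5

Early-start (Job 1@1, Job 2@1, Job 3@1, Job 4@1, Job 5@1) gives peak 12: d1:12  d2:9  d3:2  d4:1  d5:0  d6:0  d7:0.
Shift Job 4→2, Job 5→5.
Schedule Job 1@1, Job 2@1, Job 3@1, Job 4@2, Job 5@5: d1:5  d2:4  d3:4  d4:1  d5:5  d6:5  d7:0 — peak 5.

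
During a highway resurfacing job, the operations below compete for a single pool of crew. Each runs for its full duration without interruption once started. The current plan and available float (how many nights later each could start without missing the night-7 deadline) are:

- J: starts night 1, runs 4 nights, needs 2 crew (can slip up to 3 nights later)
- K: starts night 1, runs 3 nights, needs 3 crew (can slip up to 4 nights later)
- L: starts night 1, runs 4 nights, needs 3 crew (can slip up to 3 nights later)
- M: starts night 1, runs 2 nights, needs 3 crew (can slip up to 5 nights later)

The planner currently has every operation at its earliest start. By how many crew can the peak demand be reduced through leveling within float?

Early-start peak: n1:11  n2:11  n3:8  n4:5  n5:0  n6:0  n7:0 ⇒ 11.
Leveled (J@1, K@1, L@4, M@5): n1:5  n2:5  n3:5  n4:5  n5:6  n6:6  n7:3 ⇒ 6.
Reduction 11 − 6 = 5.

5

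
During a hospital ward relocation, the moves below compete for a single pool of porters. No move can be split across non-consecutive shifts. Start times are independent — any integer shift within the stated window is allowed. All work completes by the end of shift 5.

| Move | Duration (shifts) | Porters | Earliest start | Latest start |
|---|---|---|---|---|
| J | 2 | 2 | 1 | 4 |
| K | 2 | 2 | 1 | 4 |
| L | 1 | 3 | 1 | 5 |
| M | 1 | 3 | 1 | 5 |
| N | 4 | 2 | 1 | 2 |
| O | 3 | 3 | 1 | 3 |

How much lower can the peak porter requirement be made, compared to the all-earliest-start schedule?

8

Early-start peak: s1:15  s2:9  s3:5  s4:2  s5:0 ⇒ 15.
Leveled (J@1, K@2, L@1, M@5, N@1, O@3): s1:7  s2:6  s3:7  s4:5  s5:6 ⇒ 7.
Reduction 15 − 7 = 8.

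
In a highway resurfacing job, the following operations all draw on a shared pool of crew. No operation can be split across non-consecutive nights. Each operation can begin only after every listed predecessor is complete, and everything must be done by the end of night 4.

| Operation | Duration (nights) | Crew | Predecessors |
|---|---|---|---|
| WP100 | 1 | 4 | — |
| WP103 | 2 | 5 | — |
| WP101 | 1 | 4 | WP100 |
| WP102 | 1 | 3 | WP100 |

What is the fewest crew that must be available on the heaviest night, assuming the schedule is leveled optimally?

Early-start (WP100@1, WP103@1, WP101@2, WP102@2) gives peak 12: n1:9  n2:12  n3:0  n4:0.
Shift WP103→2, WP101→4, WP102→4.
Schedule WP100@1, WP103@2, WP101@4, WP102@4: n1:4  n2:5  n3:5  n4:7 — peak 7.

7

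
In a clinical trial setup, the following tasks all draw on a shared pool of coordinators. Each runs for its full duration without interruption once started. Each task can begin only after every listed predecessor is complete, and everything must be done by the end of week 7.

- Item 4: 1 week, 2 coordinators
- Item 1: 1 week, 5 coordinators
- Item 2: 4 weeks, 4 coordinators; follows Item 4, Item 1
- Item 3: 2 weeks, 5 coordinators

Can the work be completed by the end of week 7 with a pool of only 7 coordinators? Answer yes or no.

yes

Schedule Item 4@1, Item 1@1, Item 2@2, Item 3@6: w1:7  w2:4  w3:4  w4:4  w5:4  w6:5  w7:5 — peak 7 ≤ 7.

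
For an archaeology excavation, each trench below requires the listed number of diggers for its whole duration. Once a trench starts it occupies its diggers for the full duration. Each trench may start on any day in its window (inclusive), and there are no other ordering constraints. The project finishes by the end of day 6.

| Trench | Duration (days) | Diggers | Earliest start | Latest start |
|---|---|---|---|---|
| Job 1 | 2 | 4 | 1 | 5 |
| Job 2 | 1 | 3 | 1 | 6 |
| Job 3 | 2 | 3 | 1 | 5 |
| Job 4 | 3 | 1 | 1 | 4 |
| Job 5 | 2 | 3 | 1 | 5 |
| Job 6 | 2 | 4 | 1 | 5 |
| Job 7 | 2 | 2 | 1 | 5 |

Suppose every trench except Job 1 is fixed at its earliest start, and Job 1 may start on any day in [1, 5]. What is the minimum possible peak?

16

Job 1@1: d1:20  d2:17  d3:1  d4:0  d5:0  d6:0 → peak 20
Job 1@2: d1:16  d2:17  d3:5  d4:0  d5:0  d6:0 → peak 17
Job 1@3: d1:16  d2:13  d3:5  d4:4  d5:0  d6:0 → peak 16
Job 1@4: d1:16  d2:13  d3:1  d4:4  d5:4  d6:0 → peak 16
Job 1@5: d1:16  d2:13  d3:1  d4:0  d5:4  d6:4 → peak 16
Best is Job 1@3, peak 16.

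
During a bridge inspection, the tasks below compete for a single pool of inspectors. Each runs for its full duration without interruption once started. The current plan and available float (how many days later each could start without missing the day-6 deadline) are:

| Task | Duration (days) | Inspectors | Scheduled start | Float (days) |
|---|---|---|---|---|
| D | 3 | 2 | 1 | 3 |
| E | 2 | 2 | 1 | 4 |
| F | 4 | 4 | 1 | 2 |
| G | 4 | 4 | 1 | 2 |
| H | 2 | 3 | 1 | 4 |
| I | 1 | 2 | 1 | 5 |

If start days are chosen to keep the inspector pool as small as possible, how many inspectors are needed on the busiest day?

10

Early-start (D@1, E@1, F@1, G@1, H@1, I@1) gives peak 17: d1:17  d2:15  d3:10  d4:8  d5:0  d6:0.
Shift G→3, H→5.
Schedule D@1, E@1, F@1, G@3, H@5, I@1: d1:10  d2:8  d3:10  d4:8  d5:7  d6:7 — peak 10.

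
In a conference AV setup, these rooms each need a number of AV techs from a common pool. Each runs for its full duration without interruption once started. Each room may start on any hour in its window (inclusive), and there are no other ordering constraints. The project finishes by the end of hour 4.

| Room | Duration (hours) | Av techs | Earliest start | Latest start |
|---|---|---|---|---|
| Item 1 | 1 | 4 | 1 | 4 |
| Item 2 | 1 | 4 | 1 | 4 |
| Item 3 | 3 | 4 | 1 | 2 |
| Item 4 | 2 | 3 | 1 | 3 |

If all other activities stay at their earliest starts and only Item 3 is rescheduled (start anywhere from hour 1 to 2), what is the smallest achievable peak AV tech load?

Item 3@1: h1:15  h2:7  h3:4  h4:0 → peak 15
Item 3@2: h1:11  h2:7  h3:4  h4:4 → peak 11
Best is Item 3@2, peak 11.

11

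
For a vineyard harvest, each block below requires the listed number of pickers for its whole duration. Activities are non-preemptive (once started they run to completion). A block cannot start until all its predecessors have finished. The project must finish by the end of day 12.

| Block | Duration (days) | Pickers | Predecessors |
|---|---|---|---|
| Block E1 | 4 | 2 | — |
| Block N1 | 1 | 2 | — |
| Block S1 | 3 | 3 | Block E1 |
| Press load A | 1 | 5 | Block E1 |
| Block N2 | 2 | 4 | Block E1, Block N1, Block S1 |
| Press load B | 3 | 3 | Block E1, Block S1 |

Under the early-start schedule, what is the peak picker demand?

8

Early-start schedule: Block E1@1, Block N1@1, Block S1@5, Press load A@5, Block N2@8, Press load B@8.
Load per day: day 1: 4, day 2: 2, day 3: 2, day 4: 2, day 5: 8, day 6: 3, day 7: 3, day 8: 7, day 9: 7, day 10: 3, day 11: 0, day 12: 0.
Peak is 8.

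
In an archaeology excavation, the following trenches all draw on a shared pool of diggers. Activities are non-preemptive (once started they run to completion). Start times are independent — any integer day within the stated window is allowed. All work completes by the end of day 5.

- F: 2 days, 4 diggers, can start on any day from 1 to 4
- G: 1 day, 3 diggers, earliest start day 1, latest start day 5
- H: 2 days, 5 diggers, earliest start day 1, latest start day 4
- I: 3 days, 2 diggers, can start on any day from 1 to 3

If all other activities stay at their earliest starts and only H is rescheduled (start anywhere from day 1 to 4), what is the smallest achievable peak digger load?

9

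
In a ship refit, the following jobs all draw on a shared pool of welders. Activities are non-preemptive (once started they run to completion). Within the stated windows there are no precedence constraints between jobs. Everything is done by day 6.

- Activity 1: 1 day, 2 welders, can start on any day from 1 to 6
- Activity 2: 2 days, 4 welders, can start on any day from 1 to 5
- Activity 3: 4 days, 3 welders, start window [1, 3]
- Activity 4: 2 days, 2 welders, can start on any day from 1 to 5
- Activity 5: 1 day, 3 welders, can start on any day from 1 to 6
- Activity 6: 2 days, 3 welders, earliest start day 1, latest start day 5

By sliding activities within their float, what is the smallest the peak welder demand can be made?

Early-start (Activity 1@1, Activity 2@1, Activity 3@1, Activity 4@1, Activity 5@1, Activity 6@1) gives peak 17: d1:17  d2:12  d3:3  d4:3  d5:0  d6:0.
Shift Activity 3→3, Activity 4→2, Activity 5→4, Activity 6→5.
Schedule Activity 1@1, Activity 2@1, Activity 3@3, Activity 4@2, Activity 5@4, Activity 6@5: d1:6  d2:6  d3:5  d4:6  d5:6  d6:6 — peak 6.
Total welder-days = 35 over 6 days ⇒ peak ≥ ⌈35/6⌉ = 6, so 6 is optimal.

6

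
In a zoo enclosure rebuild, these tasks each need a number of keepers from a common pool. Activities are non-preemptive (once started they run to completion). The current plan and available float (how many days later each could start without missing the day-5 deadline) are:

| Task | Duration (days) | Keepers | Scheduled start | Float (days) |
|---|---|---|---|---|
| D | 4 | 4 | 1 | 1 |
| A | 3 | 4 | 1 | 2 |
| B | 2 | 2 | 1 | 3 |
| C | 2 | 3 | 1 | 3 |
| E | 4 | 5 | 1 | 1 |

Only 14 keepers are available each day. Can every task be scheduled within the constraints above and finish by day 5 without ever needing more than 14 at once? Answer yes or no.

Schedule D@1, A@1, B@4, C@4, E@1: d1:13  d2:13  d3:13  d4:14  d5:5 — peak 14 ≤ 14.

yes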